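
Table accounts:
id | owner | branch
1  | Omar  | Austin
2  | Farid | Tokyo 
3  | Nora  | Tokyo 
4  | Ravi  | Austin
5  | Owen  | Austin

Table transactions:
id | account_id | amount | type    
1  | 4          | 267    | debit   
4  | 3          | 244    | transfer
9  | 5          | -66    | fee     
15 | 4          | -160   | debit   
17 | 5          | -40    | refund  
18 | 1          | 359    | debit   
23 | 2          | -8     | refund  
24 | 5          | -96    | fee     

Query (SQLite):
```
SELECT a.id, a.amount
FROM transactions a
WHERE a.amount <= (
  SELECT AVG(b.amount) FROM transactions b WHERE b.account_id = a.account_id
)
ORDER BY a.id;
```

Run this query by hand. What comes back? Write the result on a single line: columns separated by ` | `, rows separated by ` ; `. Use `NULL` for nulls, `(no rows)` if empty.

4 | 244 ; 15 | -160 ; 18 | 359 ; 23 | -8 ; 24 | -96

For each transactions row a, compute AVG(amount) over rows sharing a.account_id.
Keep row a if a.amount <= that per-group AVG.
  account_id=1: AVG(amount) = 359.0
  account_id=2: AVG(amount) = -8.0
  account_id=3: AVG(amount) = 244.0
  account_id=4: AVG(amount) = 53.5
  account_id=5: AVG(amount) = -67.333333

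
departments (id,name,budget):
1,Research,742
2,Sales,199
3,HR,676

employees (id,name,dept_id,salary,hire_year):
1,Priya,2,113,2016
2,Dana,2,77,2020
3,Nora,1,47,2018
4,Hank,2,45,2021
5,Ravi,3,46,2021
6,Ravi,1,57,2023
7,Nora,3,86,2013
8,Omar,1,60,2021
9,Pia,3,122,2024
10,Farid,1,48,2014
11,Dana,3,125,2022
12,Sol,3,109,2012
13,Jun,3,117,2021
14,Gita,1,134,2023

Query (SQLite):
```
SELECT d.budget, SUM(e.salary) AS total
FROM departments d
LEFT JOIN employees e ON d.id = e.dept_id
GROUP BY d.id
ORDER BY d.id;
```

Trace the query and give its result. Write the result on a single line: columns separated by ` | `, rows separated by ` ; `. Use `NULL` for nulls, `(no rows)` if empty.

LEFT JOIN keeps every departments row; unmatched ones get NULL for employees columns.
Group by departments.id and compute SUM(e.salary). SUM over an all-NULL group is NULL.
  1: ids {3, 6, 8, 10, 14} → SUM(e.salary)=346
  2: ids {1, 2, 4} → SUM(e.salary)=235
  3: ids {5, 7, 9, 11, 12, 13} → SUM(e.salary)=605

742 | 346 ; 199 | 235 ; 676 | 605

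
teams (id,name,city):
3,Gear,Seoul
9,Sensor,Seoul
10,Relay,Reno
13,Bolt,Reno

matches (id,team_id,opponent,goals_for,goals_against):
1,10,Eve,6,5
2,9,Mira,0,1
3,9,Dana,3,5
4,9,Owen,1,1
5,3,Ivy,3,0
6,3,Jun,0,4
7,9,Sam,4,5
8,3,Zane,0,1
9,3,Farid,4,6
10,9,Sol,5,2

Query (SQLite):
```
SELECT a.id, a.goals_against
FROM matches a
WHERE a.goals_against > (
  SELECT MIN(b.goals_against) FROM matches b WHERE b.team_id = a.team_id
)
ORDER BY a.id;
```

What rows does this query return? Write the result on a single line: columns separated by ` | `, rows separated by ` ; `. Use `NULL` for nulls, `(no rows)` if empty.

3 | 5 ; 6 | 4 ; 7 | 5 ; 8 | 1 ; 9 | 6 ; 10 | 2

For each matches row a, compute MIN(goals_against) over rows sharing a.team_id.
Keep row a if a.goals_against > that per-group MIN.
  team_id=3: MIN(goals_against) = 0
  team_id=9: MIN(goals_against) = 1
  team_id=10: MIN(goals_against) = 5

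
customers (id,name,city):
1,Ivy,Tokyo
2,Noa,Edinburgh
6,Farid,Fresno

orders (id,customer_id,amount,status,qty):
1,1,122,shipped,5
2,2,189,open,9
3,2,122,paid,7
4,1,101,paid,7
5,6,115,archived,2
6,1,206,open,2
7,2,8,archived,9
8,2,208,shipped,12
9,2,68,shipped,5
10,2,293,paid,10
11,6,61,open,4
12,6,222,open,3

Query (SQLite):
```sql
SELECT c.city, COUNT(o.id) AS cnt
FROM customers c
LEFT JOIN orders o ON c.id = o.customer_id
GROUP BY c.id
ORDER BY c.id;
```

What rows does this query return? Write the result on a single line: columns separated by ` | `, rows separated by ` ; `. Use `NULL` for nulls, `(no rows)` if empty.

LEFT JOIN keeps every customers row; unmatched ones get NULL for orders columns.
Group by customers.id and compute COUNT(o.id). COUNT(col) of an all-NULL group is 0.
  1: ids {1, 4, 6} → COUNT(o.id)=3
  2: ids {2, 3, 7, 8, 9, 10} → COUNT(o.id)=6
  6: ids {5, 11, 12} → COUNT(o.id)=3

Tokyo | 3 ; Edinburgh | 6 ; Fresno | 3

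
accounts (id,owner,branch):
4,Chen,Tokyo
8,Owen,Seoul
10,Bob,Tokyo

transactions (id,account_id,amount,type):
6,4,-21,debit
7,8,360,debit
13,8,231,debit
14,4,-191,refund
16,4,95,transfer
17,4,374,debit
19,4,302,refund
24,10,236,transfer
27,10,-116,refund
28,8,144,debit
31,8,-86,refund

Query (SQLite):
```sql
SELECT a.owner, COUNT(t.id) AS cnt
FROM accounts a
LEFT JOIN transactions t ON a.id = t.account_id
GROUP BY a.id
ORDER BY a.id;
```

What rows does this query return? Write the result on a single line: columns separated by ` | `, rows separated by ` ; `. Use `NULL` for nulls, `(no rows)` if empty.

Chen | 5 ; Owen | 4 ; Bob | 2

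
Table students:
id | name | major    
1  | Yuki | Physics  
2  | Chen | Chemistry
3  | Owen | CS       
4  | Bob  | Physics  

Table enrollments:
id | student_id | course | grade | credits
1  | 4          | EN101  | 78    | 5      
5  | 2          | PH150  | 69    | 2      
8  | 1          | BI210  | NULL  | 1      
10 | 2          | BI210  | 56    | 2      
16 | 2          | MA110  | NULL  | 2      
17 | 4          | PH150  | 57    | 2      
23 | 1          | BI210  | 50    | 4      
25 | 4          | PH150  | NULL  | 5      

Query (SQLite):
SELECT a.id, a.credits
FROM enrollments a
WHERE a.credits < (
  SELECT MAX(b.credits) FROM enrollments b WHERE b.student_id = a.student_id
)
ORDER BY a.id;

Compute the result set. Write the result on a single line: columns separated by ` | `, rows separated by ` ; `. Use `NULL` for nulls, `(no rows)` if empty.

8 | 1 ; 17 | 2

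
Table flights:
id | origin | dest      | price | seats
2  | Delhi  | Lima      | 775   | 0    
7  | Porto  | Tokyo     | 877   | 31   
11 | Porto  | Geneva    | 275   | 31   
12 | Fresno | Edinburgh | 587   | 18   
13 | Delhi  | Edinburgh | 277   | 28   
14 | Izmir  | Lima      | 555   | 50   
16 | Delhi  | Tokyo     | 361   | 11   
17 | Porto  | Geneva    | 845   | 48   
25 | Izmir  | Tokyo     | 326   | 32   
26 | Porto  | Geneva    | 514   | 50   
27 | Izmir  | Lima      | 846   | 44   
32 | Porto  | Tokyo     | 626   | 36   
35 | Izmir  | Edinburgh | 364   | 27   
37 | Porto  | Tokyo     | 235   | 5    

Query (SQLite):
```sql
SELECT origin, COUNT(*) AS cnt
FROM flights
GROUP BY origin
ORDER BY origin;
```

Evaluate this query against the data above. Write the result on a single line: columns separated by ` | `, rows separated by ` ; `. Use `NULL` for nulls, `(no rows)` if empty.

Delhi | 3 ; Fresno | 1 ; Izmir | 4 ; Porto | 6

Partition flights by origin; compute COUNT(*) within each group.
  Delhi: ids {2, 13, 16} → COUNT(*)=3
  Fresno: ids {12} → COUNT(*)=1
  Izmir: ids {14, 25, 27, 35} → COUNT(*)=4
  Porto: ids {7, 11, 17, 26, 32, 37} → COUNT(*)=6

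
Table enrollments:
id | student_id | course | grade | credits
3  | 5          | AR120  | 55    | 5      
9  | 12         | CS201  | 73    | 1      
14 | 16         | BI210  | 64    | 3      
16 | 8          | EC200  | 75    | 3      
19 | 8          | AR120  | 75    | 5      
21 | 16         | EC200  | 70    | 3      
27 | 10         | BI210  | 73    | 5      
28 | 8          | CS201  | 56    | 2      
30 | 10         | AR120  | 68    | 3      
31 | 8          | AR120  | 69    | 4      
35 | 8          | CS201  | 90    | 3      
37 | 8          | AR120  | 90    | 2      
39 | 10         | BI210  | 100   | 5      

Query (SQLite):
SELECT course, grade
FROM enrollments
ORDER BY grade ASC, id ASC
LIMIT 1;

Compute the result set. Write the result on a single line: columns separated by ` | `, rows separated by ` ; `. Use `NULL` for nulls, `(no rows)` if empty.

Sort by grade asc, tiebreak id asc: (55, id=3), (56, id=28), (64, id=14), (68, id=30) …. Take first 1.

AR120 | 55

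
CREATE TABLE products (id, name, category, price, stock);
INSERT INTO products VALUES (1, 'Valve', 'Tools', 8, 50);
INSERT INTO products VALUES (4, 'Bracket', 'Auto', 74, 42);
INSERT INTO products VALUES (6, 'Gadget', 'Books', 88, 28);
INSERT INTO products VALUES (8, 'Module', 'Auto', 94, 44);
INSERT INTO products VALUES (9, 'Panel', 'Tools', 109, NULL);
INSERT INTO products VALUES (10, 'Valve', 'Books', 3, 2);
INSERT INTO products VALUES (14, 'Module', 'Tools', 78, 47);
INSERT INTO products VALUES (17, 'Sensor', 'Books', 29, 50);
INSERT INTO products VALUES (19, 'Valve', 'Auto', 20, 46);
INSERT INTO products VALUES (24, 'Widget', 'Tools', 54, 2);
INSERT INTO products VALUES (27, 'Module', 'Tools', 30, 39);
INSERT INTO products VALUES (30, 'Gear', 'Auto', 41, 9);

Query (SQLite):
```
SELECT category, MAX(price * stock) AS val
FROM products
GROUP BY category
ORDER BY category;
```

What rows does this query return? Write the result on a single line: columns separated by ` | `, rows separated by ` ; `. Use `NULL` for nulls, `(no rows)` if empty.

For each row compute price * stock.
Group by category; take MAX of the expression per group.
  Auto: ids {4, 8, 19, 30} → MAX(price * stock)=4136
  Books: ids {6, 10, 17} → MAX(price * stock)=2464
  Tools: ids {1, 9, 14, 24, 27} → MAX(price * stock)=3666

Auto | 4136 ; Books | 2464 ; Tools | 3666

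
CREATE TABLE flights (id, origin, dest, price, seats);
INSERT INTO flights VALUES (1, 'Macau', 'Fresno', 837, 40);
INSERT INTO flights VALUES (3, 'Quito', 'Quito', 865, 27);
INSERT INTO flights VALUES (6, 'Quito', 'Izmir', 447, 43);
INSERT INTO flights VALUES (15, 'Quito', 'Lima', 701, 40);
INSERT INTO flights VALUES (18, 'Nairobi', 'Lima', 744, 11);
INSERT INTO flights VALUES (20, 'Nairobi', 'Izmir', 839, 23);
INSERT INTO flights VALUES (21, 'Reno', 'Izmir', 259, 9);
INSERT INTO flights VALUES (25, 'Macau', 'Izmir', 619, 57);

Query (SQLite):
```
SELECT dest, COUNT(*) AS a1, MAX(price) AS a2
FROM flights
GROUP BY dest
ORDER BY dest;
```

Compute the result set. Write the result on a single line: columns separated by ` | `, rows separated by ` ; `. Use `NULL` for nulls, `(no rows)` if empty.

Group flights by dest.
Per group compute: COUNT(*), MAX(price).
  Fresno: ids {1} → COUNT(*)=1, MAX(price)=837
  Izmir: ids {6, 20, 21, 25} → COUNT(*)=4, MAX(price)=839
  Lima: ids {15, 18} → COUNT(*)=2, MAX(price)=744
  Quito: ids {3} → COUNT(*)=1, MAX(price)=865

Fresno | 1 | 837 ; Izmir | 4 | 839 ; Lima | 2 | 744 ; Quito | 1 | 865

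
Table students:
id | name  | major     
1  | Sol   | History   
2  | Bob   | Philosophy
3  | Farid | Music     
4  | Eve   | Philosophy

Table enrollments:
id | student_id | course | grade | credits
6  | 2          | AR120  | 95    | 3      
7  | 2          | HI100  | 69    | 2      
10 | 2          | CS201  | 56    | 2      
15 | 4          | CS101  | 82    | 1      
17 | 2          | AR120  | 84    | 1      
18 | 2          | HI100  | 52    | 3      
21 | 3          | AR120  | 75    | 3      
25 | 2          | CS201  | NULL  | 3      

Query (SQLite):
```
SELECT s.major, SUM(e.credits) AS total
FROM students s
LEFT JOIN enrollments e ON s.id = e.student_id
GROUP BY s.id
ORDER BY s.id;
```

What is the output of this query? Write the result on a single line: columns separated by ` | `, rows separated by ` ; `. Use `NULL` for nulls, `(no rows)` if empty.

LEFT JOIN keeps every students row; unmatched ones get NULL for enrollments columns.
Group by students.id and compute SUM(e.credits). SUM over an all-NULL group is NULL.
  1: ids {—} → SUM(e.credits)=NULL
  2: ids {6, 7, 10, 17, 18, 25} → SUM(e.credits)=14
  3: ids {21} → SUM(e.credits)=3
  4: ids {15} → SUM(e.credits)=1

History | NULL ; Philosophy | 14 ; Music | 3 ; Philosophy | 1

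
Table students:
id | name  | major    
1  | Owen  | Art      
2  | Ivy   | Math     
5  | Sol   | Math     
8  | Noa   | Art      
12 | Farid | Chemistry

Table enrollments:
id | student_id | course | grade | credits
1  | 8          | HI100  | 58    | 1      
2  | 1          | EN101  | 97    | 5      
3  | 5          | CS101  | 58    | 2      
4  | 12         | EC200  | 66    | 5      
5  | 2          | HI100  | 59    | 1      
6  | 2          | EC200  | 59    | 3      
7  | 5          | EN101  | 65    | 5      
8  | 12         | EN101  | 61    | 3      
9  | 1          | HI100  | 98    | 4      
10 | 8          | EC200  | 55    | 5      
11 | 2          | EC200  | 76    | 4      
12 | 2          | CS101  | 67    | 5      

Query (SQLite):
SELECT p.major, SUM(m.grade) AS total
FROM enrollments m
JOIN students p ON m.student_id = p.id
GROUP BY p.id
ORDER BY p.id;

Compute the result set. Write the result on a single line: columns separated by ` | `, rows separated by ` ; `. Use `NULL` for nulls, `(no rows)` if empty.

Art | 195 ; Math | 261 ; Math | 123 ; Art | 113 ; Chemistry | 127

Join each enrollments row to its students via student_id.
Group joined rows by students.id; compute SUM(m.grade) per group.
  1: ids {2, 9} → SUM(m.grade)=195
  2: ids {5, 6, 11, 12} → SUM(m.grade)=261
  5: ids {3, 7} → SUM(m.grade)=123
  8: ids {1, 10} → SUM(m.grade)=113
  12: ids {4, 8} → SUM(m.grade)=127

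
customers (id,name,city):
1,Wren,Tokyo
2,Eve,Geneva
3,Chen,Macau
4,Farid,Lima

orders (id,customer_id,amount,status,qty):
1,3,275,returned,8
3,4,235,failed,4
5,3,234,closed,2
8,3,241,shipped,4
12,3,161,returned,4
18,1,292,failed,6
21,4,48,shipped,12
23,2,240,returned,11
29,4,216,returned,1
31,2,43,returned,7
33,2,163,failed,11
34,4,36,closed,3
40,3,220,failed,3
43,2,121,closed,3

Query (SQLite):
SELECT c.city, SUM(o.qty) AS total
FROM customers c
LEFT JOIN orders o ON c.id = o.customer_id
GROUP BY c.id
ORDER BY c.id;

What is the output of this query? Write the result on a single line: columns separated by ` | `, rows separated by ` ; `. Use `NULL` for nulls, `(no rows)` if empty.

Tokyo | 6 ; Geneva | 32 ; Macau | 21 ; Lima | 20

LEFT JOIN keeps every customers row; unmatched ones get NULL for orders columns.
Group by customers.id and compute SUM(o.qty). SUM over an all-NULL group is NULL.
  1: ids {18} → SUM(o.qty)=6
  2: ids {23, 31, 33, 43} → SUM(o.qty)=32
  3: ids {1, 5, 8, 12, 40} → SUM(o.qty)=21
  4: ids {3, 21, 29, 34} → SUM(o.qty)=20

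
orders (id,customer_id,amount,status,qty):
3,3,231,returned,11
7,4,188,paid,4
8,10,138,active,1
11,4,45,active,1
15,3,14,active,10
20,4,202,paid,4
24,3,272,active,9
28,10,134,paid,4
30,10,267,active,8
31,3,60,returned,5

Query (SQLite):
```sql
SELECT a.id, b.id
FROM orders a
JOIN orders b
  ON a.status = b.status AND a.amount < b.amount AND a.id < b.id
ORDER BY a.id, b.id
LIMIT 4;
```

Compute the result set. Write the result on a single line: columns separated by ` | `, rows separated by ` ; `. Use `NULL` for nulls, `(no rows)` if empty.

7 | 20 ; 8 | 24 ; 8 | 30 ; 11 | 24

Pairs (a,b) with same status, a.amount < b.amount, a.id < b.id.
status groups: active:{8,11,15,24,30} paid:{7,20,28} returned:{3,31}
Ordered by (a.id, b.id); first 4.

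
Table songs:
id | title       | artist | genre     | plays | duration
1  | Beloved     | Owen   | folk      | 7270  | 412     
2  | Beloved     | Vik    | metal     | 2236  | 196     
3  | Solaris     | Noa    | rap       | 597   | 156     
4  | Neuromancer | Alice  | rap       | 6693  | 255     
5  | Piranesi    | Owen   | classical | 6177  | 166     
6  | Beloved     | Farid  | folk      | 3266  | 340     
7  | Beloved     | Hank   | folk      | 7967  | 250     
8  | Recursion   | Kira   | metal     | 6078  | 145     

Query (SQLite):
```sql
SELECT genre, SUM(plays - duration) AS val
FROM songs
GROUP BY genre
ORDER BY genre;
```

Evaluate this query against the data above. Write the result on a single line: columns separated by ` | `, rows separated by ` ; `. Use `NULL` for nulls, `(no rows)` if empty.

classical | 6011 ; folk | 17501 ; metal | 7973 ; rap | 6879

For each row compute plays - duration.
Group by genre; take SUM of the expression per group.
  classical: ids {5} → SUM(plays - duration)=6011
  folk: ids {1, 6, 7} → SUM(plays - duration)=17501
  metal: ids {2, 8} → SUM(plays - duration)=7973
  rap: ids {3, 4} → SUM(plays - duration)=6879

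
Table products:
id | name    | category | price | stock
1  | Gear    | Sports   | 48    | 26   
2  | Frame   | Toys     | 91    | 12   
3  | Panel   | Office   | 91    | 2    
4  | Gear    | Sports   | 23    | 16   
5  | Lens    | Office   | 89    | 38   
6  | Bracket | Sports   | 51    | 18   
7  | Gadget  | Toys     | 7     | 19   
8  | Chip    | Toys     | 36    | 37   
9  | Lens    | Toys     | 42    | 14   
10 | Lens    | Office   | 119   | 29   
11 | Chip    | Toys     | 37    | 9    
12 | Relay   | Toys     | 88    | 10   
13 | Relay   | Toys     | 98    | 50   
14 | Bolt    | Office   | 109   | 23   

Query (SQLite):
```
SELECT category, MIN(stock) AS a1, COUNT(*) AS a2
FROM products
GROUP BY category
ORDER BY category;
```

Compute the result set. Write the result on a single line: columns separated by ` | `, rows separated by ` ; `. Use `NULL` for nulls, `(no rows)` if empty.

Group products by category.
Per group compute: MIN(stock), COUNT(*).
  Office: ids {3, 5, 10, 14} → MIN(stock)=2, COUNT(*)=4
  Sports: ids {1, 4, 6} → MIN(stock)=16, COUNT(*)=3
  Toys: ids {2, 7, 8, 9, 11, 12, 13} → MIN(stock)=9, COUNT(*)=7

Office | 2 | 4 ; Sports | 16 | 3 ; Toys | 9 | 7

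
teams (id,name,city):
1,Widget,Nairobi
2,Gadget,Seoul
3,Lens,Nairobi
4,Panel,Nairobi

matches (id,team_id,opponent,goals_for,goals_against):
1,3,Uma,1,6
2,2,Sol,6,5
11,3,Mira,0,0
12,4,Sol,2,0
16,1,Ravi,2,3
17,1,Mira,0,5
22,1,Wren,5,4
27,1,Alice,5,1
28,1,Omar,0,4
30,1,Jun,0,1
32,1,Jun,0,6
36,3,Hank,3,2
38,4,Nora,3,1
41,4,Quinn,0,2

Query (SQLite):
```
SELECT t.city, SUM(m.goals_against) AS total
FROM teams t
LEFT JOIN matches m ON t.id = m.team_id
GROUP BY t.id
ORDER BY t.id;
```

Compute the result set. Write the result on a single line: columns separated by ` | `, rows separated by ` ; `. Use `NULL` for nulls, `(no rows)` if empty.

Nairobi | 24 ; Seoul | 5 ; Nairobi | 8 ; Nairobi | 3

LEFT JOIN keeps every teams row; unmatched ones get NULL for matches columns.
Group by teams.id and compute SUM(m.goals_against). SUM over an all-NULL group is NULL.
  1: ids {16, 17, 22, 27, 28, 30, 32} → SUM(m.goals_against)=24
  2: ids {2} → SUM(m.goals_against)=5
  3: ids {1, 11, 36} → SUM(m.goals_against)=8
  4: ids {12, 38, 41} → SUM(m.goals_against)=3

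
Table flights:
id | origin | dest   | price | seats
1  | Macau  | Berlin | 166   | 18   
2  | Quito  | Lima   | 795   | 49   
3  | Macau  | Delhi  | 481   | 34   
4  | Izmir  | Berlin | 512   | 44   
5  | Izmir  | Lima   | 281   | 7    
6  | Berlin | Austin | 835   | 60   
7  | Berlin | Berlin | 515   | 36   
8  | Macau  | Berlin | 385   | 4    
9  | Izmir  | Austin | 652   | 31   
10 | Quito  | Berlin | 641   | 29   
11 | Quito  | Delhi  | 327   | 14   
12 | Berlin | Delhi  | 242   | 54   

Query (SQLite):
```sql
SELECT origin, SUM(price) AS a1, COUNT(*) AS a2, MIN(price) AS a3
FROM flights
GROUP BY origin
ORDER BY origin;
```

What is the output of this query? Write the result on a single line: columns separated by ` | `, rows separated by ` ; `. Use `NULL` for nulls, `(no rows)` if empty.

Group flights by origin.
Per group compute: SUM(price), COUNT(*), MIN(price).
  Berlin: ids {6, 7, 12} → SUM(price)=1592, COUNT(*)=3, MIN(price)=242
  Izmir: ids {4, 5, 9} → SUM(price)=1445, COUNT(*)=3, MIN(price)=281
  Macau: ids {1, 3, 8} → SUM(price)=1032, COUNT(*)=3, MIN(price)=166
  Quito: ids {2, 10, 11} → SUM(price)=1763, COUNT(*)=3, MIN(price)=327

Berlin | 1592 | 3 | 242 ; Izmir | 1445 | 3 | 281 ; Macau | 1032 | 3 | 166 ; Quito | 1763 | 3 | 327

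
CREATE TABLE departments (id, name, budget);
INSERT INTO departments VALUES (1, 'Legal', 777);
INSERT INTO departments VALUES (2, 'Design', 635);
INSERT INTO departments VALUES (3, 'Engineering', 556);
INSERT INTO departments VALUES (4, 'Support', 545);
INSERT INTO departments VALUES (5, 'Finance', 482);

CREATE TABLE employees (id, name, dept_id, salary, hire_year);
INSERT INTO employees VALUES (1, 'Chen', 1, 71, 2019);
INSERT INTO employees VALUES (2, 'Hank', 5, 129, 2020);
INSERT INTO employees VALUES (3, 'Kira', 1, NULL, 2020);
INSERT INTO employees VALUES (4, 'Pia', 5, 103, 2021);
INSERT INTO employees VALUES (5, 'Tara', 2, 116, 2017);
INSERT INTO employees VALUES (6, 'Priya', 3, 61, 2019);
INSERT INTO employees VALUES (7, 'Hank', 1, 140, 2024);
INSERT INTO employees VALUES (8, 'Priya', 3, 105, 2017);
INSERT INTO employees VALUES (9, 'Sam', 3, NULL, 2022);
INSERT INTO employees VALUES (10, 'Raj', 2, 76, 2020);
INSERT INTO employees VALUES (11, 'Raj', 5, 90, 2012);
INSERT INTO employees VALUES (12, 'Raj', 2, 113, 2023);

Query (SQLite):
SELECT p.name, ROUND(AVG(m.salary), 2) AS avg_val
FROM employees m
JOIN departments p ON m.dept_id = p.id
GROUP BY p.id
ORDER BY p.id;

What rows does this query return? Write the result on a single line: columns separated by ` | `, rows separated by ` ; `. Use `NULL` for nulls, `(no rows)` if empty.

Join each employees row to its departments via dept_id.
Group joined rows by departments.id; compute ROUND(AVG(m.salary), 2) per group.
  1: ids {1, 3, 7} → ROUND(AVG(m.salary), 2)=105.5
  2: ids {5, 10, 12} → ROUND(AVG(m.salary), 2)=101.67
  3: ids {6, 8, 9} → ROUND(AVG(m.salary), 2)=83
  5: ids {2, 4, 11} → ROUND(AVG(m.salary), 2)=107.33

Legal | 105.5 ; Design | 101.67 ; Engineering | 83 ; Finance | 107.33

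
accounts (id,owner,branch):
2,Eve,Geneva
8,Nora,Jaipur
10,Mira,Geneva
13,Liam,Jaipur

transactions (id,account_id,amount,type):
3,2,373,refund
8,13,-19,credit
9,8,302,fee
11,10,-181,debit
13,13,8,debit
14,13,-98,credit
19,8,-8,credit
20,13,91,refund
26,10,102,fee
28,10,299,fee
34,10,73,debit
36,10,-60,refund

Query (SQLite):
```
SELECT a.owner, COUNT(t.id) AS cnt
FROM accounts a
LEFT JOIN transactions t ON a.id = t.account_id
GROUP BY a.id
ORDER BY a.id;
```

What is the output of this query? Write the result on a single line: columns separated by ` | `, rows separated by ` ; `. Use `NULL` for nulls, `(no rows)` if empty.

Eve | 1 ; Nora | 2 ; Mira | 5 ; Liam | 4

LEFT JOIN keeps every accounts row; unmatched ones get NULL for transactions columns.
Group by accounts.id and compute COUNT(t.id). COUNT(col) of an all-NULL group is 0.
  2: ids {3} → COUNT(t.id)=1
  8: ids {9, 19} → COUNT(t.id)=2
  10: ids {11, 26, 28, 34, 36} → COUNT(t.id)=5
  13: ids {8, 13, 14, 20} → COUNT(t.id)=4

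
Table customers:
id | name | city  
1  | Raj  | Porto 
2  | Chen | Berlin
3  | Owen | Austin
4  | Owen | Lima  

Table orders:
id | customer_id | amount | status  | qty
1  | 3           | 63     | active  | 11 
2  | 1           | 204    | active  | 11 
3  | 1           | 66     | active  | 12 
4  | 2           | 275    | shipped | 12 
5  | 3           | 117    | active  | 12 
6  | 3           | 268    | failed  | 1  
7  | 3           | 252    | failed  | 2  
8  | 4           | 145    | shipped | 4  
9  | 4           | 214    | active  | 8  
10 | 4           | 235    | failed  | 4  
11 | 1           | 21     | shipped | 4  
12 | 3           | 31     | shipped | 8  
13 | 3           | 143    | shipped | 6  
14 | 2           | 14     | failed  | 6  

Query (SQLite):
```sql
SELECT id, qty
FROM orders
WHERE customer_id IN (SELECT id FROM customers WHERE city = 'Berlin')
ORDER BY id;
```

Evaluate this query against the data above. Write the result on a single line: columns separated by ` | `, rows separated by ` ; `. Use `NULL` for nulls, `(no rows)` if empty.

Inner query: customers.id where city = 'Berlin'.
Outer: keep orders rows whose customer_id is in that set.
Inner query → {2}

4 | 12 ; 14 | 6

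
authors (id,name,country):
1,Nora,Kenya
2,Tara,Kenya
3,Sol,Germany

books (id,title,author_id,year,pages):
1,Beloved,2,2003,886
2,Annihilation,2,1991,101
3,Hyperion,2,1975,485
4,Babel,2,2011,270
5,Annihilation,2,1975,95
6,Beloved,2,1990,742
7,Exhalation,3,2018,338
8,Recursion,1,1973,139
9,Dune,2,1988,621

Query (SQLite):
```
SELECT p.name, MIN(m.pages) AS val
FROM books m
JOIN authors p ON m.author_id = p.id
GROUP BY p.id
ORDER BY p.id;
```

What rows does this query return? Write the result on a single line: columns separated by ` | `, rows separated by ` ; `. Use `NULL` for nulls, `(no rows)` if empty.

Join each books row to its authors via author_id.
Group joined rows by authors.id; compute MIN(m.pages) per group.
  1: ids {8} → MIN(m.pages)=139
  2: ids {1, 2, 3, 4, 5, 6, 9} → MIN(m.pages)=95
  3: ids {7} → MIN(m.pages)=338

Nora | 139 ; Tara | 95 ; Sol | 338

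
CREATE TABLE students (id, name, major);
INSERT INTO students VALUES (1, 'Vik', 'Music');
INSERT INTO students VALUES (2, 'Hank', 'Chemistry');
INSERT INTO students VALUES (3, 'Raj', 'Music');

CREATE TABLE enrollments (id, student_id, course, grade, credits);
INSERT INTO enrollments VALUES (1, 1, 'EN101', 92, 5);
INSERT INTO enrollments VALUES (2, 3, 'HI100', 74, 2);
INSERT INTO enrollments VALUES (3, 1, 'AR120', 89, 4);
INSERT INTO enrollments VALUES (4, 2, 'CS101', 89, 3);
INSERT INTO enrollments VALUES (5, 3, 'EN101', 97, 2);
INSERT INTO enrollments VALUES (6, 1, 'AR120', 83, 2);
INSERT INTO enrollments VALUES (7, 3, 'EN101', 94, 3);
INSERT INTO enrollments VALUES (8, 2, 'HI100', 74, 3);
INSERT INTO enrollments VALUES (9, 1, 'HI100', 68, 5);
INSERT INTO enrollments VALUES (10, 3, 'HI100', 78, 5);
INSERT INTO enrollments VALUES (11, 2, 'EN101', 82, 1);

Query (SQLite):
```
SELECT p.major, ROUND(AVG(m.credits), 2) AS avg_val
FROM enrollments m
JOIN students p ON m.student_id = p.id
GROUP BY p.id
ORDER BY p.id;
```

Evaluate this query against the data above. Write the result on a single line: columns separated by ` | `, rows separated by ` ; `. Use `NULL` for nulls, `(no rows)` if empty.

Music | 4 ; Chemistry | 2.33 ; Music | 3

Join each enrollments row to its students via student_id.
Group joined rows by students.id; compute ROUND(AVG(m.credits), 2) per group.
  1: ids {1, 3, 6, 9} → ROUND(AVG(m.credits), 2)=4
  2: ids {4, 8, 11} → ROUND(AVG(m.credits), 2)=2.33
  3: ids {2, 5, 7, 10} → ROUND(AVG(m.credits), 2)=3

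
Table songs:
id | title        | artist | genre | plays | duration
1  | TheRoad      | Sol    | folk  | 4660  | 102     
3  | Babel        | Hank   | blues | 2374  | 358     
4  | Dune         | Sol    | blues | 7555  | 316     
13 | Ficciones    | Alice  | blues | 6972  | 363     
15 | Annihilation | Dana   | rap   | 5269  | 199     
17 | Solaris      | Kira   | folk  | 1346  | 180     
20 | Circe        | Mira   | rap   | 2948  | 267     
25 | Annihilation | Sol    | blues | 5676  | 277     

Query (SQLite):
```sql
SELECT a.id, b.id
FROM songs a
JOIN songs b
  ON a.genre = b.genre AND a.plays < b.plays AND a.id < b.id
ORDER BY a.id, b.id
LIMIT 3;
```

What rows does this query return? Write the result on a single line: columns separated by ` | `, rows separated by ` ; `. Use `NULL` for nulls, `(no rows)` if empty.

Pairs (a,b) with same genre, a.plays < b.plays, a.id < b.id.
genre groups: blues:{3,4,13,25} folk:{1,17} rap:{15,20}
Ordered by (a.id, b.id); first 3.

3 | 4 ; 3 | 13 ; 3 | 25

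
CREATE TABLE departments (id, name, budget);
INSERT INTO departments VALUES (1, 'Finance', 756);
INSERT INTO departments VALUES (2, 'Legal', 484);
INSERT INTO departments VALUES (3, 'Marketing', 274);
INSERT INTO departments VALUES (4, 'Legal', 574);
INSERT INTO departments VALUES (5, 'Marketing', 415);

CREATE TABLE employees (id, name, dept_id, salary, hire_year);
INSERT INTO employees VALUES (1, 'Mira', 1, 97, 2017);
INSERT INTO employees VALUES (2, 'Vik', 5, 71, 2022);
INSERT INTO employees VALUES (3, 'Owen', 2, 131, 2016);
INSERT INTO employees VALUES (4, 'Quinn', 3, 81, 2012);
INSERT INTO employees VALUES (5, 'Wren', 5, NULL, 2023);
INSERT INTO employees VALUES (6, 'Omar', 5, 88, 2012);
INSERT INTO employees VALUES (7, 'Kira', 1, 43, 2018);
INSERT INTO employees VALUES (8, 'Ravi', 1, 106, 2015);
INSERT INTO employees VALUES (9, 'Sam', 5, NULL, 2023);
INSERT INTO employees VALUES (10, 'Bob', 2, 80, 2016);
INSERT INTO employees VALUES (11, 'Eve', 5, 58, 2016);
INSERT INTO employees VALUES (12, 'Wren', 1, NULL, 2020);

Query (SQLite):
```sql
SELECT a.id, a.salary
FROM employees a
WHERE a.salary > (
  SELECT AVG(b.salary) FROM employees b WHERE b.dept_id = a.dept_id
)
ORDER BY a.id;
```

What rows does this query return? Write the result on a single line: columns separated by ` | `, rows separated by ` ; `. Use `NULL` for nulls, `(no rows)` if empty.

For each employees row a, compute AVG(salary) over rows sharing a.dept_id.
Keep row a if a.salary > that per-group AVG.
  dept_id=1: AVG(salary) = 82.0
  dept_id=2: AVG(salary) = 105.5
  dept_id=3: AVG(salary) = 81.0
  dept_id=5: AVG(salary) = 72.333333

1 | 97 ; 3 | 131 ; 6 | 88 ; 8 | 106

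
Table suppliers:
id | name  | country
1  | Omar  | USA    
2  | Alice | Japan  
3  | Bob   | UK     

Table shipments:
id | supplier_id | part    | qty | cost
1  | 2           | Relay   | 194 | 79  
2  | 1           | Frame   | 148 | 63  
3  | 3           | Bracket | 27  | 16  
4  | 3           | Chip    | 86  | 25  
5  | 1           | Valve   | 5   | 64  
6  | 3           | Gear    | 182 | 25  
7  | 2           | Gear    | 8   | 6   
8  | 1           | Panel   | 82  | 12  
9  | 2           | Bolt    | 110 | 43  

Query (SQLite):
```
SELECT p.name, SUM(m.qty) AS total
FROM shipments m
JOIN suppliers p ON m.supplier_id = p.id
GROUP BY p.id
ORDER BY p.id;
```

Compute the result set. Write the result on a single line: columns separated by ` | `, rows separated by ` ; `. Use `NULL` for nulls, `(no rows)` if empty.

Join each shipments row to its suppliers via supplier_id.
Group joined rows by suppliers.id; compute SUM(m.qty) per group.
  1: ids {2, 5, 8} → SUM(m.qty)=235
  2: ids {1, 7, 9} → SUM(m.qty)=312
  3: ids {3, 4, 6} → SUM(m.qty)=295

Omar | 235 ; Alice | 312 ; Bob | 295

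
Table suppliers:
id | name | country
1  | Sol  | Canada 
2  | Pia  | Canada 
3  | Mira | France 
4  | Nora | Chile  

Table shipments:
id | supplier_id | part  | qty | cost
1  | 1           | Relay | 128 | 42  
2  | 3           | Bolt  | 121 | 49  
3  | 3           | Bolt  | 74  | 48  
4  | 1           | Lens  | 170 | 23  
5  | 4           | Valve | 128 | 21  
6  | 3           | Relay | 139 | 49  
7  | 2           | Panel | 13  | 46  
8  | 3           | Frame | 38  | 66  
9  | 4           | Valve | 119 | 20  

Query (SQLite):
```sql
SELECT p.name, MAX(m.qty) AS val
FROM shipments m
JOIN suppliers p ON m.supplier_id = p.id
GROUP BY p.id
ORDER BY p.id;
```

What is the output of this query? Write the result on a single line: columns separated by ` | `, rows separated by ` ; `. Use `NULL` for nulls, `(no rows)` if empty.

Sol | 170 ; Pia | 13 ; Mira | 139 ; Nora | 128

Join each shipments row to its suppliers via supplier_id.
Group joined rows by suppliers.id; compute MAX(m.qty) per group.
  1: ids {1, 4} → MAX(m.qty)=170
  2: ids {7} → MAX(m.qty)=13
  3: ids {2, 3, 6, 8} → MAX(m.qty)=139
  4: ids {5, 9} → MAX(m.qty)=128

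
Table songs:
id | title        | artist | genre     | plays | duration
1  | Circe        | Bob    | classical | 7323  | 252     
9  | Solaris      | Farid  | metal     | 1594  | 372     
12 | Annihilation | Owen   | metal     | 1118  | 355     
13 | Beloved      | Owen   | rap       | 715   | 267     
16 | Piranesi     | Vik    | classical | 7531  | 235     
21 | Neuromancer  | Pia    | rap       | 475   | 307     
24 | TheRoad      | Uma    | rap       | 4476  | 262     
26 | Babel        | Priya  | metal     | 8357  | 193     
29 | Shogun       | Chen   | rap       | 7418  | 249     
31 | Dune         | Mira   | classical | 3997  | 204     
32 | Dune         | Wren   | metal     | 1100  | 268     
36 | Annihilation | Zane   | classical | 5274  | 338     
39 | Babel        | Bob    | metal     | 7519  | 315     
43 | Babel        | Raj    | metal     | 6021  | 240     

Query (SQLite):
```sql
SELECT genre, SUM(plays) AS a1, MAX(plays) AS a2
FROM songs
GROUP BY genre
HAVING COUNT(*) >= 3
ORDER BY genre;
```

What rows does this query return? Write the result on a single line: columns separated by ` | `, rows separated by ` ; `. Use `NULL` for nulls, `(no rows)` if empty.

classical | 24125 | 7531 ; metal | 25709 | 8357 ; rap | 13084 | 7418

Group songs by genre.
Per group compute: SUM(plays), MAX(plays).
HAVING: drop groups with fewer than 3 rows.
  classical: ids {1, 16, 31, 36} → SUM(plays)=24125, MAX(plays)=7531
  metal: ids {9, 12, 26, 32, 39, 43} → SUM(plays)=25709, MAX(plays)=8357
  rap: ids {13, 21, 24, 29} → SUM(plays)=13084, MAX(plays)=7418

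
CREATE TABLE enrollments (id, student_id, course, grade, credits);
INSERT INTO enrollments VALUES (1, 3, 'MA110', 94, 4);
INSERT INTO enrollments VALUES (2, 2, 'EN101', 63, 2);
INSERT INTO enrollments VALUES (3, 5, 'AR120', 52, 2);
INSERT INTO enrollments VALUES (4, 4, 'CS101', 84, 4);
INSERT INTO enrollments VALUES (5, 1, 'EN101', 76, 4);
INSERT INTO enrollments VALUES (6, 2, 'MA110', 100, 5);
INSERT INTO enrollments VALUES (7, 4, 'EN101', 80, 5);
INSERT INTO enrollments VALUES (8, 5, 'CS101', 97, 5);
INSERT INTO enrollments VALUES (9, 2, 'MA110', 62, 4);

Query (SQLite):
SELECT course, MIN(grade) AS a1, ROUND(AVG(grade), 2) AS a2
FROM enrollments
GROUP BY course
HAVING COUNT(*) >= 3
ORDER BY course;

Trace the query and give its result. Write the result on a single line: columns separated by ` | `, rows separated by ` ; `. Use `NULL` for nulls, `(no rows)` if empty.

Group enrollments by course.
Per group compute: MIN(grade), ROUND(AVG(grade), 2).
HAVING: drop groups with fewer than 3 rows.
  AR120: ids {3} → MIN(grade)=52, ROUND(AVG(grade), 2)=52
  CS101: ids {4, 8} → MIN(grade)=84, ROUND(AVG(grade), 2)=90.5
  EN101: ids {2, 5, 7} → MIN(grade)=63, ROUND(AVG(grade), 2)=73
  MA110: ids {1, 6, 9} → MIN(grade)=62, ROUND(AVG(grade), 2)=85.33

EN101 | 63 | 73 ; MA110 | 62 | 85.33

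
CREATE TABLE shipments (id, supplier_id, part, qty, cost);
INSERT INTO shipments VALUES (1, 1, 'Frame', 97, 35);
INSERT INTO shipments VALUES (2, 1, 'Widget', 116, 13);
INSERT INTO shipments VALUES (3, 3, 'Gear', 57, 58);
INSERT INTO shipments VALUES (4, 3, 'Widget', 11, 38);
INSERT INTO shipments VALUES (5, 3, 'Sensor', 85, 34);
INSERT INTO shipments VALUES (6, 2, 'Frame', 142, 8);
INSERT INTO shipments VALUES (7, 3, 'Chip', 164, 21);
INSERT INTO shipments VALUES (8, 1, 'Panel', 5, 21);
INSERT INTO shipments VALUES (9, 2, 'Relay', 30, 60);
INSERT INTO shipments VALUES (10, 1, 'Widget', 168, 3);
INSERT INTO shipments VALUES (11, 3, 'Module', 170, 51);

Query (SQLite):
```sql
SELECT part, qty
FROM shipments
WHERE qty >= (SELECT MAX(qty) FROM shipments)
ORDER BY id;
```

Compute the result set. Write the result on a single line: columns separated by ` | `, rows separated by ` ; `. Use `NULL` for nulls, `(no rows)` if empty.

Module | 170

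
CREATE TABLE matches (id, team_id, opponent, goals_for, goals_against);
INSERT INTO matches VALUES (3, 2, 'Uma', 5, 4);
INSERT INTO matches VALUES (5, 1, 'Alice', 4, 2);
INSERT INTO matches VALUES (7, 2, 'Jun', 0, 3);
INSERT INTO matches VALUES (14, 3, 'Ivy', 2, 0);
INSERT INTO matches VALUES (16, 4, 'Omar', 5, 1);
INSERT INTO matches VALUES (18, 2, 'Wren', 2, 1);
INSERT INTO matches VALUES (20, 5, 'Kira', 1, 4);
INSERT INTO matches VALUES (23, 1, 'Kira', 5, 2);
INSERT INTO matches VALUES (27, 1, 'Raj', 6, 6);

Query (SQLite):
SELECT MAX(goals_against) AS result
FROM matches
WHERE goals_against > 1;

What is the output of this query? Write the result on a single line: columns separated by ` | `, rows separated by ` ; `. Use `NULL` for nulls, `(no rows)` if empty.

Rows where goals_against > 1 → goals_against values: [4, 2, 3, 4, 2, 6].
MAX of non-NULL values = 6.

6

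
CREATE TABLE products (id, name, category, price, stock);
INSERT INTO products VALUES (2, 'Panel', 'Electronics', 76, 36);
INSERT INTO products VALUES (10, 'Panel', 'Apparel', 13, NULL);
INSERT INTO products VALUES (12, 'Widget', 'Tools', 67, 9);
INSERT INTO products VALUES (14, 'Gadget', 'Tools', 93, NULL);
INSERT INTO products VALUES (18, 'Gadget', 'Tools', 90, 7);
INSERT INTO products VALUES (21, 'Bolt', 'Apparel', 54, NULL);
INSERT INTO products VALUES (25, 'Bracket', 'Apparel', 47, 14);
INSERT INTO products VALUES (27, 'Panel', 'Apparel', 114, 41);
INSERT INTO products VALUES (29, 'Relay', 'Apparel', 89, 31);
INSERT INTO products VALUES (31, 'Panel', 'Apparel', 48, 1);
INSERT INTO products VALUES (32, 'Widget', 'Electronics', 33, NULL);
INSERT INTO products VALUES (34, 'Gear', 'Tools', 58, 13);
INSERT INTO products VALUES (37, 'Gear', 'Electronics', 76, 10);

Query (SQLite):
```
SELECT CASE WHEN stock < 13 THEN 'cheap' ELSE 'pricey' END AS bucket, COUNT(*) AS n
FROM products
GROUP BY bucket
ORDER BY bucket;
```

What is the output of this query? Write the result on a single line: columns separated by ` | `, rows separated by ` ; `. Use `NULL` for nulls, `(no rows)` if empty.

cheap | 4 ; pricey | 9

Bucket rows by stock < 13 → 'cheap' else 'pricey'; count each bucket.
NULL < 13 is unknown, so NULL stock falls into ELSE → 'pricey'.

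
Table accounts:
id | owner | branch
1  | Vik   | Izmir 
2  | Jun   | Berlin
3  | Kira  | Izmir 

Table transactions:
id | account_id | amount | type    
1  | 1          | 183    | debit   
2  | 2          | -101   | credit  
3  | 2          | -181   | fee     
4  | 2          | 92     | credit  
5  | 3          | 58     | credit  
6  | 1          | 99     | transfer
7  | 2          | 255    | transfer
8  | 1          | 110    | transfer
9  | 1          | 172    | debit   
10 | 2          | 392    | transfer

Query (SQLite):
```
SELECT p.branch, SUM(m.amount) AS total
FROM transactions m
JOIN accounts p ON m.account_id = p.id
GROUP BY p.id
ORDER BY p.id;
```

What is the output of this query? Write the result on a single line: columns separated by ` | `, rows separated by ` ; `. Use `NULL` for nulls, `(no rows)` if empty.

Izmir | 564 ; Berlin | 457 ; Izmir | 58

Join each transactions row to its accounts via account_id.
Group joined rows by accounts.id; compute SUM(m.amount) per group.
  1: ids {1, 6, 8, 9} → SUM(m.amount)=564
  2: ids {2, 3, 4, 7, 10} → SUM(m.amount)=457
  3: ids {5} → SUM(m.amount)=58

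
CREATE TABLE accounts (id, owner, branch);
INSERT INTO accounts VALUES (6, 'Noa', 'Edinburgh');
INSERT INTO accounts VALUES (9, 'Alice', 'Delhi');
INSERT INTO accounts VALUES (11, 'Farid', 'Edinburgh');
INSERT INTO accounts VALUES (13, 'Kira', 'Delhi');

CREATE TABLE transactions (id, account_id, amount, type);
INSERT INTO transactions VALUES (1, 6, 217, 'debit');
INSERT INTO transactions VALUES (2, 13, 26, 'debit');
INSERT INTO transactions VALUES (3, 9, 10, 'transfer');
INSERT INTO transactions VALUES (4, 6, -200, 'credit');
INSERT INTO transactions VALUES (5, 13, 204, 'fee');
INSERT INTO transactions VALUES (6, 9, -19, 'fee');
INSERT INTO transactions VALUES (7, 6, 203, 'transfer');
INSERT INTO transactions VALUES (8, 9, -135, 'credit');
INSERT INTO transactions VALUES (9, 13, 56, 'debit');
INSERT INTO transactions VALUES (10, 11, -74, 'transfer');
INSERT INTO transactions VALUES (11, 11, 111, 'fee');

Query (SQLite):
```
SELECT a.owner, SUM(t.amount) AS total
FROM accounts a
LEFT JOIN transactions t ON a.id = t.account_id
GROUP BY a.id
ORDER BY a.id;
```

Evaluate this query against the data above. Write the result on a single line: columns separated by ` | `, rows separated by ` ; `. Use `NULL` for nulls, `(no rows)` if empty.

LEFT JOIN keeps every accounts row; unmatched ones get NULL for transactions columns.
Group by accounts.id and compute SUM(t.amount). SUM over an all-NULL group is NULL.
  6: ids {1, 4, 7} → SUM(t.amount)=220
  9: ids {3, 6, 8} → SUM(t.amount)=-144
  11: ids {10, 11} → SUM(t.amount)=37
  13: ids {2, 5, 9} → SUM(t.amount)=286

Noa | 220 ; Alice | -144 ; Farid | 37 ; Kira | 286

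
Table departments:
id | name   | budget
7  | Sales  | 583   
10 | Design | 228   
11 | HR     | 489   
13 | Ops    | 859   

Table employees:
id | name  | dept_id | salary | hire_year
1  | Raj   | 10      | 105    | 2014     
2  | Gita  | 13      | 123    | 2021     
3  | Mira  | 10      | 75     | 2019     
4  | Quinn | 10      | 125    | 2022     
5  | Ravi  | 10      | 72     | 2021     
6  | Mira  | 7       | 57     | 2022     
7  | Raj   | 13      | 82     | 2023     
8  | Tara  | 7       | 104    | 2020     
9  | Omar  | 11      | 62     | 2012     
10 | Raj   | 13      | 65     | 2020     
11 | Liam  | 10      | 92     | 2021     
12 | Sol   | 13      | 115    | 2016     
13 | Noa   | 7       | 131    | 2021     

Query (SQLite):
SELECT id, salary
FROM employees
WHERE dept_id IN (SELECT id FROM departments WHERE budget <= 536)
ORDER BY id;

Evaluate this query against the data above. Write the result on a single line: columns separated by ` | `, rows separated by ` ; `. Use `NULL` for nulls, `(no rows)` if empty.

Inner query: departments.id where budget <= 536.
Outer: keep employees rows whose dept_id is in that set.
Inner query → {10, 11}

1 | 105 ; 3 | 75 ; 4 | 125 ; 5 | 72 ; 9 | 62 ; 11 | 92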